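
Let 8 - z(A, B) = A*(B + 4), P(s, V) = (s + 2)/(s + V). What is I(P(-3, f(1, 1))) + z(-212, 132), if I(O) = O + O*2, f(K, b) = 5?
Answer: 57677/2 ≈ 28839.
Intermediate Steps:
P(s, V) = (2 + s)/(V + s)
z(A, B) = 8 - A*(4 + B) (z(A, B) = 8 - A*(B + 4) = 8 - A*(4 + B))
I(O) = 3*O (I(O) = O + 2*O = 3*O)
I(P(-3, f(1, 1))) + z(-212, 132) = 3*((2 - 3)/(5 - 3)) + (8 - 4*(-212) - 1*(-212)*132) = 3*(-1/2) + (8 + 848 + 27984) = 3*((1/2)*(-1)) + 28840 = 3*(-1/2) + 28840 = -3/2 + 28840 = 57677/2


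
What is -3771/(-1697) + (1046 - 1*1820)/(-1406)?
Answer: 3307752/1192991 ≈ 2.7727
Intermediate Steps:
-3771/(-1697) + (1046 - 1*1820)/(-1406) = -3771*(-1/1697) + (1046 - 1820)*(-1/1406) = 3771/1697 - 774*(-1/1406) = 3771/1697 + 387/703 = 3307752/1192991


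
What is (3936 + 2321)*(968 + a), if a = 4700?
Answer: 35464676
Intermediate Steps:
(3936 + 2321)*(968 + a) = (3936 + 2321)*(968 + 4700) = 6257*5668 = 35464676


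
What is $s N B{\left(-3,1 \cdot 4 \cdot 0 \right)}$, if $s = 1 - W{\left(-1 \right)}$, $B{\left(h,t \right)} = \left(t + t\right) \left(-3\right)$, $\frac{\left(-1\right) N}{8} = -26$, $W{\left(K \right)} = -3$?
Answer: $0$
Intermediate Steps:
$N = 208$ ($N = \left(-8\right) \left(-26\right) = 208$)
$B{\left(h,t \right)} = - 6 t$ ($B{\left(h,t \right)} = 2 t \left(-3\right) = - 6 t$)
$s = 4$ ($s = 1 - -3 = 1 + 3 = 4$)
$s N B{\left(-3,1 \cdot 4 \cdot 0 \right)} = 4 \cdot 208 \left(- 6 \cdot 1 \cdot 4 \cdot 0\right) = 832 \left(- 6 \cdot 4 \cdot 0\right) = 832 \left(\left(-6\right) 0\right) = 832 \cdot 0 = 0$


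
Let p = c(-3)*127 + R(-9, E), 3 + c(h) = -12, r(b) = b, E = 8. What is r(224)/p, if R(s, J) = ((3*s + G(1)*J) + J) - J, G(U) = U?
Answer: -56/481 ≈ -0.11642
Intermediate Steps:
c(h) = -15 (c(h) = -3 - 12 = -15)
R(s, J) = J + 3*s (R(s, J) = ((3*s + 1*J) + J) - J = ((3*s + J) + J) - J = ((J + 3*s) + J) - J = (2*J + 3*s) - J = J + 3*s)
p = -1924 (p = -15*127 + (8 + 3*(-9)) = -1905 + (8 - 27) = -1905 - 19 = -1924)
r(224)/p = 224/(-1924) = 224*(-1/1924) = -56/481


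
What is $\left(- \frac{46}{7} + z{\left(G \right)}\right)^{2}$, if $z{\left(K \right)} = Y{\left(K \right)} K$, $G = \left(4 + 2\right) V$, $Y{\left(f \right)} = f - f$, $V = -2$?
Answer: $\frac{2116}{49} \approx 43.184$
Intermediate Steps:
$Y{\left(f \right)} = 0$
$G = -12$ ($G = \left(4 + 2\right) \left(-2\right) = 6 \left(-2\right) = -12$)
$z{\left(K \right)} = 0$ ($z{\left(K \right)} = 0 K = 0$)
$\left(- \frac{46}{7} + z{\left(G \right)}\right)^{2} = \left(- \frac{46}{7} + 0\right)^{2} = \left(- \frac{46}{7}\right)^{2} = \frac{2116}{49}$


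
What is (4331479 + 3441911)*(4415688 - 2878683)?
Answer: 11947739296950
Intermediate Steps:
(4331479 + 3441911)*(4415688 - 2878683) = 7773390*1537005 = 11947739296950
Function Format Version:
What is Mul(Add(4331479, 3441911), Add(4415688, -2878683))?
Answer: 11947739296950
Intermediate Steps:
Mul(Add(4331479, 3441911), Add(4415688, -2878683)) = Mul(7773390, 1537005) = 11947739296950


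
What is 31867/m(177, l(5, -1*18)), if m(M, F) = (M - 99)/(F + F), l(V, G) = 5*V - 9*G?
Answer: 5959129/39 ≈ 1.5280e+5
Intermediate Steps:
l(V, G) = -9*G + 5*V
m(M, F) = (-99 + M)/(2*F) (m(M, F) = (-99 + M)/((2*F)) = (-99 + M)*(1/(2*F)) = (-99 + M)/(2*F))
31867/m(177, l(5, -1*18)) = 31867/(((-99 + 177)/(2*(-(-9)*18 + 5*5)))) = 31867/(((1/2)*78/(-9*(-18) + 25))) = 31867/(((1/2)*78/(162 + 25))) = 31867/(((1/2)*78/187)) = 31867/(((1/2)*(1/187)*78)) = 31867/(39/187) = 31867*(187/39) = 5959129/39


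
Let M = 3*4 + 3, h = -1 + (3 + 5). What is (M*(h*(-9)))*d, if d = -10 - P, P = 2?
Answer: 11340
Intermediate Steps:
d = -12 (d = -10 - 1*2 = -10 - 2 = -12)
h = 7 (h = -1 + 8 = 7)
M = 15 (M = 12 + 3 = 15)
(M*(h*(-9)))*d = (15*(7*(-9)))*(-12) = (15*(-63))*(-12) = -945*(-12) = 11340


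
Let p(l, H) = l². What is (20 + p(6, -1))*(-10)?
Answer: -560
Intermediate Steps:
(20 + p(6, -1))*(-10) = (20 + 6²)*(-10) = (20 + 36)*(-10) = 56*(-10) = -560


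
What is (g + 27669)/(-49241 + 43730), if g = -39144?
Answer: 3825/1837 ≈ 2.0822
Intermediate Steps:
(g + 27669)/(-49241 + 43730) = (-39144 + 27669)/(-49241 + 43730) = -11475/(-5511) = -11475*(-1/5511) = 3825/1837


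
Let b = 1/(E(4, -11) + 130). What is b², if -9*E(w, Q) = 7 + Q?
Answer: 81/1378276 ≈ 5.8769e-5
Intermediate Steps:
E(w, Q) = -7/9 - Q/9 (E(w, Q) = -(7 + Q)/9 = -7/9 - Q/9)
b = 9/1174 (b = 1/((-7/9 - ⅑*(-11)) + 130) = 1/((-7/9 + 11/9) + 130) = 1/(4/9 + 130) = 1/(1174/9) = 9/1174 ≈ 0.0076661)
b² = (9/1174)² = 81/1378276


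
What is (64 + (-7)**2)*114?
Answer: 12882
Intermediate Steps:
(64 + (-7)**2)*114 = (64 + 49)*114 = 113*114 = 12882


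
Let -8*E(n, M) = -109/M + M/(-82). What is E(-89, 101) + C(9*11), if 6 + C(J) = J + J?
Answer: 12740291/66256 ≈ 192.29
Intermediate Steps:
E(n, M) = M/656 + 109/(8*M) (E(n, M) = -(-109/M + M/(-82))/8 = -(-109/M + M*(-1/82))/8 = -(-109/M - M/82)/8 = M/656 + 109/(8*M))
C(J) = -6 + 2*J (C(J) = -6 + (J + J) = -6 + 2*J)
E(-89, 101) + C(9*11) = (1/656)*(8938 + 101**2)/101 + (-6 + 2*(9*11)) = (1/656)*(1/101)*(8938 + 10201) + (-6 + 2*99) = (1/656)*(1/101)*19139 + (-6 + 198) = 19139/66256 + 192 = 12740291/66256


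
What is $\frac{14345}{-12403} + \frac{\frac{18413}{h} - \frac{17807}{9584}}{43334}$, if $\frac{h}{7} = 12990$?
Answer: $- \frac{270874222096020877}{234196026953169120} \approx -1.1566$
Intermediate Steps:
$h = 90930$ ($h = 7 \cdot 12990 = 90930$)
$\frac{14345}{-12403} + \frac{\frac{18413}{h} - \frac{17807}{9584}}{43334} = \frac{14345}{-12403} + \frac{\frac{18413}{90930} - \frac{17807}{9584}}{43334} = 14345 \left(- \frac{1}{12403}\right) + \left(18413 \cdot \frac{1}{90930} - \frac{17807}{9584}\right) \frac{1}{43334} = - \frac{14345}{12403} + \left(\frac{18413}{90930} - \frac{17807}{9584}\right) \frac{1}{43334} = - \frac{14345}{12403} - \frac{721360159}{18882208091040} = - \frac{270874222096020877}{234196026953169120}$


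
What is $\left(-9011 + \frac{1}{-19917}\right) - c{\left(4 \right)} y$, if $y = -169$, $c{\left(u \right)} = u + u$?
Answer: $- \frac{152544304}{19917} \approx -7659.0$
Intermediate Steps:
$c{\left(u \right)} = 2 u$
$\left(-9011 + \frac{1}{-19917}\right) - c{\left(4 \right)} y = \left(-9011 + \frac{1}{-19917}\right) - 2 \cdot 4 \left(-169\right) = \left(-9011 - \frac{1}{19917}\right) - 8 \left(-169\right) = - \frac{179472088}{19917} - -1352 = - \frac{179472088}{19917} + 1352 = - \frac{152544304}{19917}$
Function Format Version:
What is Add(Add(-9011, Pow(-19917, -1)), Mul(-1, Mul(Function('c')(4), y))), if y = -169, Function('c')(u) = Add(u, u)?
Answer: Rational(-152544304, 19917) ≈ -7659.0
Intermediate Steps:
Function('c')(u) = Mul(2, u)
Add(Add(-9011, Pow(-19917, -1)), Mul(-1, Mul(Function('c')(4), y))) = Add(Add(-9011, Pow(-19917, -1)), Mul(-1, Mul(Mul(2, 4), -169))) = Add(Add(-9011, Rational(-1, 19917)), Mul(-1, Mul(8, -169))) = Add(Rational(-179472088, 19917), Mul(-1, -1352)) = Add(Rational(-179472088, 19917), 1352) = Rational(-152544304, 19917)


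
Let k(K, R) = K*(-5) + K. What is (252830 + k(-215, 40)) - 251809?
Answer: 1881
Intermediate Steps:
k(K, R) = -4*K (k(K, R) = -5*K + K = -4*K)
(252830 + k(-215, 40)) - 251809 = (252830 - 4*(-215)) - 251809 = (252830 + 860) - 251809 = 253690 - 251809 = 1881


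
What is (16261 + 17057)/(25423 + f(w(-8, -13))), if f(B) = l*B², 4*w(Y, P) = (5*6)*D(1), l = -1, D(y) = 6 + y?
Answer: 133272/90667 ≈ 1.4699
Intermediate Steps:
w(Y, P) = 105/2 (w(Y, P) = ((5*6)*(6 + 1))/4 = (30*7)/4 = (¼)*210 = 105/2)
f(B) = -B²
(16261 + 17057)/(25423 + f(w(-8, -13))) = (16261 + 17057)/(25423 - (105/2)²) = 33318/(25423 - 1*11025/4) = 33318/(25423 - 11025/4) = 33318/(90667/4) = 33318*(4/90667) = 133272/90667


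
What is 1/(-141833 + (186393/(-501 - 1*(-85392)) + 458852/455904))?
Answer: -3225178872/457426467475759 ≈ -7.0507e-6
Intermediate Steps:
1/(-141833 + (186393/(-501 - 1*(-85392)) + 458852/455904)) = 1/(-141833 + (186393/(-501 + 85392) + 458852*(1/455904))) = 1/(-141833 + (186393/84891 + 114713/113976)) = 1/(-141833 + (186393*(1/84891) + 114713/113976)) = 1/(-141833 + (62131/28297 + 114713/113976)) = 1/(-141833 + 10327476617/3225178872) = 1/(-457426467475759/3225178872) = -3225178872/457426467475759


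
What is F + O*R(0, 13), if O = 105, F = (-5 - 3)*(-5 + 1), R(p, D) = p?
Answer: 32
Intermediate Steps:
F = 32 (F = -8*(-4) = 32)
F + O*R(0, 13) = 32 + 105*0 = 32 + 0 = 32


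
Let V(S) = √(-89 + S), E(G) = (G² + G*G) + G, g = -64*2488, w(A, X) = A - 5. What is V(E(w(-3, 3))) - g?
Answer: 159232 + √31 ≈ 1.5924e+5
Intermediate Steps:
w(A, X) = -5 + A
g = -159232
E(G) = G + 2*G² (E(G) = (G² + G²) + G = 2*G² + G = G + 2*G²)
V(E(w(-3, 3))) - g = √(-89 + (-5 - 3)*(1 + 2*(-5 - 3))) - 1*(-159232) = √(-89 - 8*(1 + 2*(-8))) + 159232 = √(-89 - 8*(1 - 16)) + 159232 = √(-89 - 8*(-15)) + 159232 = √(-89 + 120) + 159232 = √31 + 159232 = 159232 + √31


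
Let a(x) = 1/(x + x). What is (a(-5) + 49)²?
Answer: 239121/100 ≈ 2391.2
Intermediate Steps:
a(x) = 1/(2*x)
(a(-5) + 49)² = ((½)/(-5) + 49)² = ((½)*(-⅕) + 49)² = (-⅒ + 49)² = (489/10)² = 239121/100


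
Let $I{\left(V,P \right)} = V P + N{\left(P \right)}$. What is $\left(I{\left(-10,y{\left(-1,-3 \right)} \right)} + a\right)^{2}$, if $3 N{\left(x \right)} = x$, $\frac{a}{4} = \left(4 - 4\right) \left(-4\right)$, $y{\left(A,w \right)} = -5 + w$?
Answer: $\frac{53824}{9} \approx 5980.4$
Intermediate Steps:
$a = 0$ ($a = 4 \left(4 - 4\right) \left(-4\right) = 4 \cdot 0 \left(-4\right) = 4 \cdot 0 = 0$)
$N{\left(x \right)} = \frac{x}{3}$
$I{\left(V,P \right)} = \frac{P}{3} + P V$ ($I{\left(V,P \right)} = V P + \frac{P}{3} = P V + \frac{P}{3} = \frac{P}{3} + P V$)
$\left(I{\left(-10,y{\left(-1,-3 \right)} \right)} + a\right)^{2} = \left(\left(-5 - 3\right) \left(\frac{1}{3} - 10\right) + 0\right)^{2} = \left(\left(-8\right) \left(- \frac{29}{3}\right) + 0\right)^{2} = \left(\frac{232}{3} + 0\right)^{2} = \left(\frac{232}{3}\right)^{2} = \frac{53824}{9}$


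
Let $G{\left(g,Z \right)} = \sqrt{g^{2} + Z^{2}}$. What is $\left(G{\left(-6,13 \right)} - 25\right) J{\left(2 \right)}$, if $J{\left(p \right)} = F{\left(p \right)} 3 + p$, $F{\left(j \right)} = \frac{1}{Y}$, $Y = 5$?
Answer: $-65 + \frac{13 \sqrt{205}}{5} \approx -27.774$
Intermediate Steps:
$F{\left(j \right)} = \frac{1}{5}$
$G{\left(g,Z \right)} = \sqrt{Z^{2} + g^{2}}$
$J{\left(p \right)} = \frac{3}{5} + p$ ($J{\left(p \right)} = \frac{1}{5} \cdot 3 + p = \frac{3}{5} + p$)
$\left(G{\left(-6,13 \right)} - 25\right) J{\left(2 \right)} = \left(\sqrt{13^{2} + \left(-6\right)^{2}} - 25\right) \left(\frac{3}{5} + 2\right) = \left(\sqrt{169 + 36} - 25\right) \frac{13}{5} = \left(\sqrt{205} - 25\right) \frac{13}{5} = \left(-25 + \sqrt{205}\right) \frac{13}{5} = -65 + \frac{13 \sqrt{205}}{5}$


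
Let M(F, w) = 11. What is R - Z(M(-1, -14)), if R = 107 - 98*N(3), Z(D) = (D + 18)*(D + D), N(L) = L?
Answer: -825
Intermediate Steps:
Z(D) = 2*D*(18 + D) (Z(D) = (18 + D)*(2*D) = 2*D*(18 + D))
R = -187 (R = 107 - 98*3 = 107 - 294 = -187)
R - Z(M(-1, -14)) = -187 - 2*11*(18 + 11) = -187 - 2*11*29 = -187 - 1*638 = -187 - 638 = -825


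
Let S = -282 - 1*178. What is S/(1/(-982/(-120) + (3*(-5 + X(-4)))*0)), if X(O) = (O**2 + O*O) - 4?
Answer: -11293/3 ≈ -3764.3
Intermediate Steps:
X(O) = -4 + 2*O**2 (X(O) = (O**2 + O**2) - 4 = 2*O**2 - 4 = -4 + 2*O**2)
S = -460 (S = -282 - 178 = -460)
S/(1/(-982/(-120) + (3*(-5 + X(-4)))*0)) = -460/(1/(-982/(-120) + (3*(-5 + (-4 + 2*(-4)**2)))*0)) = -460/(1/(-982*(-1/120) + (3*(-5 + (-4 + 2*16)))*0)) = -460/(1/(491/60 + (3*(-5 + (-4 + 32)))*0)) = -460/(1/(491/60 + (3*(-5 + 28))*0)) = -460/(1/(491/60 + (3*23)*0)) = -460/(1/(491/60 + 69*0)) = -460/(1/(491/60 + 0)) = -460/(1/(491/60)) = -460/60/491 = -460*491/60 = -11293/3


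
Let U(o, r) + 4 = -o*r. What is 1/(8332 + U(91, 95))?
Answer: -1/317 ≈ -0.0031546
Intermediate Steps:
U(o, r) = -4 - o*r
1/(8332 + U(91, 95)) = 1/(8332 + (-4 - 1*91*95)) = 1/(8332 + (-4 - 8645)) = 1/(8332 - 8649) = 1/(-317) = -1/317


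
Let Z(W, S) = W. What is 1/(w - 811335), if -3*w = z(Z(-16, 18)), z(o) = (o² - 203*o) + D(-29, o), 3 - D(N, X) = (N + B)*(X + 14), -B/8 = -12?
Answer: -3/2437646 ≈ -1.2307e-6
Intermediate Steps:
B = 96 (B = -8*(-12) = 96)
D(N, X) = 3 - (14 + X)*(96 + N) (D(N, X) = 3 - (N + 96)*(X + 14) = 3 - (96 + N)*(14 + X) = 3 - (14 + X)*(96 + N))
z(o) = -935 + o² - 270*o (z(o) = (o² - 203*o) + (-1341 - 96*o - 14*(-29) - 1*(-29)*o) = (o² - 203*o) + (-1341 - 96*o + 406 + 29*o) = (o² - 203*o) + (-935 - 67*o) = -935 + o² - 270*o)
w = -3641/3 (w = -(-935 + (-16)² - 270*(-16))/3 = -(-935 + 256 + 4320)/3 = -⅓*3641 = -3641/3 ≈ -1213.7)
1/(w - 811335) = 1/(-3641/3 - 811335) = 1/(-2437646/3) = -3/2437646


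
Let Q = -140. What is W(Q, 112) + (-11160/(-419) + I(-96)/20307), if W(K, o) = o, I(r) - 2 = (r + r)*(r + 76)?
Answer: 1181202814/8508633 ≈ 138.82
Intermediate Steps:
I(r) = 2 + 2*r*(76 + r) (I(r) = 2 + (r + r)*(r + 76) = 2 + (2*r)*(76 + r) = 2 + 2*r*(76 + r))
W(Q, 112) + (-11160/(-419) + I(-96)/20307) = 112 + (-11160/(-419) + (2 + 2*(-96)² + 152*(-96))/20307) = 112 + (-11160*(-1/419) + (2 + 2*9216 - 14592)*(1/20307)) = 112 + (11160/419 + (2 + 18432 - 14592)*(1/20307)) = 112 + (11160/419 + 3842*(1/20307)) = 112 + (11160/419 + 3842/20307) = 112 + 228235918/8508633 = 1181202814/8508633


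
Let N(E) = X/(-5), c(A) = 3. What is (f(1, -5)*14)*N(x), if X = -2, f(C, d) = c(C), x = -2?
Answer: 84/5 ≈ 16.800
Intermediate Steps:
f(C, d) = 3
N(E) = 2/5 (N(E) = -2/(-5) = -2*(-1/5) = 2/5)
(f(1, -5)*14)*N(x) = (3*14)*(2/5) = 42*(2/5) = 84/5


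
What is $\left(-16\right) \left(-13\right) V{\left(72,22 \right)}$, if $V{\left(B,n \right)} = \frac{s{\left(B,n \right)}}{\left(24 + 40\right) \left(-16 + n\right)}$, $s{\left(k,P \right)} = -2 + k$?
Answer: $\frac{455}{12} \approx 37.917$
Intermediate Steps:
$V{\left(B,n \right)} = \frac{-2 + B}{-1024 + 64 n}$ ($V{\left(B,n \right)} = \frac{-2 + B}{\left(24 + 40\right) \left(-16 + n\right)} = \frac{-2 + B}{64 \left(-16 + n\right)} = \frac{-2 + B}{-1024 + 64 n}$)
$\left(-16\right) \left(-13\right) V{\left(72,22 \right)} = \left(-16\right) \left(-13\right) \frac{-2 + 72}{64 \left(-16 + 22\right)} = 208 \cdot \frac{1}{64} \cdot \frac{1}{6} \cdot 70 = 208 \cdot \frac{35}{192} = \frac{455}{12}$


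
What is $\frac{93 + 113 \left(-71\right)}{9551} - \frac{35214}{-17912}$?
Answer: $\frac{97143377}{85538756} \approx 1.1357$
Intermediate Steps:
$\frac{93 + 113 \left(-71\right)}{9551} - \frac{35214}{-17912} = \left(93 - 8023\right) \frac{1}{9551} - - \frac{17607}{8956} = \left(-7930\right) \frac{1}{9551} + \frac{17607}{8956} = - \frac{7930}{9551} + \frac{17607}{8956} = \frac{97143377}{85538756}$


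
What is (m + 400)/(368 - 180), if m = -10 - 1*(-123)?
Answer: 513/188 ≈ 2.7287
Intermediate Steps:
m = 113 (m = -10 + 123 = 113)
(m + 400)/(368 - 180) = (113 + 400)/(368 - 180) = 513/188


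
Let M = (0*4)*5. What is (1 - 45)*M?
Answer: 0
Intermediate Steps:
M = 0 (M = 0*5 = 0)
(1 - 45)*M = (1 - 45)*0 = -44*0 = 0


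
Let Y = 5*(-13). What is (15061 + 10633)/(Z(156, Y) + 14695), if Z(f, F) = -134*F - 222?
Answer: 25694/23183 ≈ 1.1083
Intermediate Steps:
Y = -65
Z(f, F) = -222 - 134*F
(15061 + 10633)/(Z(156, Y) + 14695) = (15061 + 10633)/((-222 - 134*(-65)) + 14695) = 25694/((-222 + 8710) + 14695) = 25694/(8488 + 14695) = 25694/23183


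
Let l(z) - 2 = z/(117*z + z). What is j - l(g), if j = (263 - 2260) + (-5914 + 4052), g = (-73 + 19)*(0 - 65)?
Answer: -455599/118 ≈ -3861.0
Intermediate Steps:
g = 3510 (g = -54*(-65) = 3510)
l(z) = 237/118 (l(z) = 2 + z/(117*z + z) = 2 + z/((118*z)) = 2 + z*(1/(118*z)) = 2 + 1/118 = 237/118)
j = -3859 (j = -1997 - 1862 = -3859)
j - l(g) = -3859 - 1*237/118 = -3859 - 237/118 = -455599/118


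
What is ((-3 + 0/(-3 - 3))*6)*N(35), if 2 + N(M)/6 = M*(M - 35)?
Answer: 216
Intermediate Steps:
N(M) = -12 + 6*M*(-35 + M) (N(M) = -12 + 6*(M*(M - 35)) = -12 + 6*(M*(-35 + M)) = -12 + 6*M*(-35 + M))
((-3 + 0/(-3 - 3))*6)*N(35) = ((-3 + 0/(-3 - 3))*6)*(-12 - 210*35 + 6*35**2) = ((-3 + 0/(-6))*6)*(-12 - 7350 + 6*1225) = ((-3 + 0*(-1/6))*6)*(-12 - 7350 + 7350) = ((-3 + 0)*6)*(-12) = -3*6*(-12) = -18*(-12) = 216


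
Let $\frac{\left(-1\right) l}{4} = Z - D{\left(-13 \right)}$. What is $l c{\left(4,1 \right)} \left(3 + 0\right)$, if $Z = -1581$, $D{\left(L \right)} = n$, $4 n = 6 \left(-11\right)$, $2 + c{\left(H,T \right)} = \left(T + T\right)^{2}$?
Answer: $37548$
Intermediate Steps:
$c{\left(H,T \right)} = -2 + 4 T^{2}$ ($c{\left(H,T \right)} = -2 + \left(T + T\right)^{2} = -2 + \left(2 T\right)^{2} = -2 + 4 T^{2}$)
$n = - \frac{33}{2}$ ($n = \frac{6 \left(-11\right)}{4} = \frac{1}{4} \left(-66\right) = - \frac{33}{2} \approx -16.5$)
$D{\left(L \right)} = - \frac{33}{2}$
$l = 6258$ ($l = - 4 \left(-1581 - - \frac{33}{2}\right) = - 4 \left(-1581 + \frac{33}{2}\right) = \left(-4\right) \left(- \frac{3129}{2}\right) = 6258$)
$l c{\left(4,1 \right)} \left(3 + 0\right) = 6258 \left(-2 + 4 \cdot 1^{2}\right) \left(3 + 0\right) = 6258 \left(-2 + 4 \cdot 1\right) 3 = 6258 \left(-2 + 4\right) 3 = 6258 \cdot 2 \cdot 3 = 6258 \cdot 6 = 37548$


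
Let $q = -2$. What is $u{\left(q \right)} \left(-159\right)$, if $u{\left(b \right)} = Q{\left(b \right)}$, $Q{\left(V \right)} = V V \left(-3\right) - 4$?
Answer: $2544$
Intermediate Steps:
$Q{\left(V \right)} = -4 - 3 V^{2}$ ($Q{\left(V \right)} = V^{2} \left(-3\right) - 4 = - 3 V^{2} - 4 = -4 - 3 V^{2}$)
$u{\left(b \right)} = -4 - 3 b^{2}$
$u{\left(q \right)} \left(-159\right) = \left(-4 - 3 \left(-2\right)^{2}\right) \left(-159\right) = \left(-4 - 12\right) \left(-159\right) = \left(-16\right) \left(-159\right) = 2544$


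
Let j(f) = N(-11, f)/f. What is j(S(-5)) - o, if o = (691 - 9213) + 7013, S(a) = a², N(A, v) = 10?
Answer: 7547/5 ≈ 1509.4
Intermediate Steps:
j(f) = 10/f
o = -1509 (o = -8522 + 7013 = -1509)
j(S(-5)) - o = 10/((-5)²) - 1*(-1509) = 10/25 + 1509 = 10*(1/25) + 1509 = ⅖ + 1509 = 7547/5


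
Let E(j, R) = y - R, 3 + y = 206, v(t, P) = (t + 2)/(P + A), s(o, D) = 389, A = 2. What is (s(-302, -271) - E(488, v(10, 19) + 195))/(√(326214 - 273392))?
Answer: 2671*√22/7546 ≈ 1.6602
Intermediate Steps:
v(t, P) = (2 + t)/(2 + P) (v(t, P) = (t + 2)/(P + 2) = (2 + t)/(2 + P))
y = 203 (y = -3 + 206 = 203)
E(j, R) = 203 - R
(s(-302, -271) - E(488, v(10, 19) + 195))/(√(326214 - 273392)) = (389 - (203 - ((2 + 10)/(2 + 19) + 195)))/(√(326214 - 273392)) = (389 - (203 - (12/21 + 195)))/(√52822) = (389 - (203 - ((1/21)*12 + 195)))/((49*√22)) = (389 - (203 - (4/7 + 195)))*(√22/1078) = (389 - (203 - 1*1369/7))*(√22/1078) = (389 - (203 - 1369/7))*(√22/1078) = (389 - 1*52/7)*(√22/1078) = (389 - 52/7)*(√22/1078) = 2671*(√22/1078)/7 = 2671*√22/7546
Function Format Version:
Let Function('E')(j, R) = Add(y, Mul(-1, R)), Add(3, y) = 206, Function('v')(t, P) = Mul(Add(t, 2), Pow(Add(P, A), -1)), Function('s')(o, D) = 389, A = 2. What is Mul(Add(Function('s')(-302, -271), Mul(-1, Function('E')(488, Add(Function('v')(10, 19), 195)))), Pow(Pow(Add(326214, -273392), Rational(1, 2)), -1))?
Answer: Mul(Rational(2671, 7546), Pow(22, Rational(1, 2))) ≈ 1.6602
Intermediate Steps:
Function('v')(t, P) = Mul(Pow(Add(2, P), -1), Add(2, t)) (Function('v')(t, P) = Mul(Add(t, 2), Pow(Add(P, 2), -1)) = Mul(Add(2, t), Pow(Add(2, P), -1)) = Mul(Pow(Add(2, P), -1), Add(2, t)))
y = 203 (y = Add(-3, 206) = 203)
Function('E')(j, R) = Add(203, Mul(-1, R))
Mul(Add(Function('s')(-302, -271), Mul(-1, Function('E')(488, Add(Function('v')(10, 19), 195)))), Pow(Pow(Add(326214, -273392), Rational(1, 2)), -1)) = Mul(Add(389, Mul(-1, Add(203, Mul(-1, Add(Mul(Pow(Add(2, 19), -1), Add(2, 10)), 195))))), Pow(Pow(Add(326214, -273392), Rational(1, 2)), -1)) = Mul(Add(389, Mul(-1, Add(203, Mul(-1, Add(Mul(Pow(21, -1), 12), 195))))), Pow(Pow(52822, Rational(1, 2)), -1)) = Mul(Add(389, Mul(-1, Add(203, Mul(-1, Add(Mul(Rational(1, 21), 12), 195))))), Pow(Mul(49, Pow(22, Rational(1, 2))), -1)) = Mul(Add(389, Mul(-1, Add(203, Mul(-1, Add(Rational(4, 7), 195))))), Mul(Rational(1, 1078), Pow(22, Rational(1, 2)))) = Mul(Add(389, Mul(-1, Add(203, Mul(-1, Rational(1369, 7))))), Mul(Rational(1, 1078), Pow(22, Rational(1, 2)))) = Mul(Add(389, Mul(-1, Add(203, Rational(-1369, 7)))), Mul(Rational(1, 1078), Pow(22, Rational(1, 2)))) = Mul(Add(389, Mul(-1, Rational(52, 7))), Mul(Rational(1, 1078), Pow(22, Rational(1, 2)))) = Mul(Add(389, Rational(-52, 7)), Mul(Rational(1, 1078), Pow(22, Rational(1, 2)))) = Mul(Rational(2671, 7), Mul(Rational(1, 1078), Pow(22, Rational(1, 2)))) = Mul(Rational(2671, 7546), Pow(22, Rational(1, 2)))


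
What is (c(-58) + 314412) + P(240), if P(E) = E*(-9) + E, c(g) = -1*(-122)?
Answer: 312614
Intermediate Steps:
c(g) = 122
P(E) = -8*E (P(E) = -9*E + E = -8*E)
(c(-58) + 314412) + P(240) = (122 + 314412) - 8*240 = 314534 - 1920 = 312614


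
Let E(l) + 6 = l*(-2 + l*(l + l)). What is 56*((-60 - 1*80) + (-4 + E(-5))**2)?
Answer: 3492160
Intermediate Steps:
E(l) = -6 + l*(-2 + 2*l**2) (E(l) = -6 + l*(-2 + l*(l + l)) = -6 + l*(-2 + l*(2*l)) = -6 + l*(-2 + 2*l**2))
56*((-60 - 1*80) + (-4 + E(-5))**2) = 56*((-60 - 1*80) + (-4 + (-6 - 2*(-5) + 2*(-5)**3))**2) = 56*((-60 - 80) + (-4 + (-6 + 10 + 2*(-125)))**2) = 56*(-140 + (-4 + (-6 + 10 - 250))**2) = 56*(-140 + (-4 - 246)**2) = 56*(-140 + (-250)**2) = 56*(-140 + 62500) = 56*62360 = 3492160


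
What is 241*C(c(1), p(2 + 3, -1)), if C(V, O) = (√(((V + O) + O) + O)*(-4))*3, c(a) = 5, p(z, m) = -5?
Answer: -2892*I*√10 ≈ -9145.3*I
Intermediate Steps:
C(V, O) = -12*√(V + 3*O) (C(V, O) = (√(((O + V) + O) + O)*(-4))*3 = (√((V + 2*O) + O)*(-4))*3 = (√(V + 3*O)*(-4))*3 = -4*√(V + 3*O)*3 = -12*√(V + 3*O))
241*C(c(1), p(2 + 3, -1)) = 241*(-12*√(5 + 3*(-5))) = 241*(-12*√(5 - 15)) = 241*(-12*I*√10) = -2892*I*√10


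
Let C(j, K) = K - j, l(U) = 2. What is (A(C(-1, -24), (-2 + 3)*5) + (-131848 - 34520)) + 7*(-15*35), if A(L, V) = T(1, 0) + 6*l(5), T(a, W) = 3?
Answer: -170028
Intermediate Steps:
A(L, V) = 15 (A(L, V) = 3 + 6*2 = 3 + 12 = 15)
(A(C(-1, -24), (-2 + 3)*5) + (-131848 - 34520)) + 7*(-15*35) = (15 + (-131848 - 34520)) + 7*(-15*35) = (15 - 166368) + 7*(-525) = -166353 - 3675 = -170028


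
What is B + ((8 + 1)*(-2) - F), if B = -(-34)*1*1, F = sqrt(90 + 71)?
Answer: 16 - sqrt(161) ≈ 3.3114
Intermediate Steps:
F = sqrt(161) ≈ 12.689
B = 34 (B = -(-34) = -1*(-34) = 34)
B + ((8 + 1)*(-2) - F) = 34 + ((8 + 1)*(-2) - sqrt(161)) = 34 + (9*(-2) - sqrt(161)) = 34 + (-18 - sqrt(161)) = 16 - sqrt(161)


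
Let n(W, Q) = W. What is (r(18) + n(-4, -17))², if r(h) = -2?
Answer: 36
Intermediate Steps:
(r(18) + n(-4, -17))² = (-2 - 4)² = (-6)² = 36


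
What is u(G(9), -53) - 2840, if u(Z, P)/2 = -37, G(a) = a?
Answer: -2914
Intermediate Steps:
u(Z, P) = -74 (u(Z, P) = 2*(-37) = -74)
u(G(9), -53) - 2840 = -74 - 2840 = -2914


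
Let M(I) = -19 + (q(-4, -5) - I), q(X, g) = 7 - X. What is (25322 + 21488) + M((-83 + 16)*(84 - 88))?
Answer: 46534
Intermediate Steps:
M(I) = -8 - I (M(I) = -19 + ((7 - 1*(-4)) - I) = -19 + ((7 + 4) - I) = -19 + (11 - I) = -8 - I)
(25322 + 21488) + M((-83 + 16)*(84 - 88)) = (25322 + 21488) + (-8 - (-83 + 16)*(84 - 88)) = 46810 + (-8 - (-67)*(-4)) = 46810 + (-8 - 1*268) = 46810 + (-8 - 268) = 46810 - 276 = 46534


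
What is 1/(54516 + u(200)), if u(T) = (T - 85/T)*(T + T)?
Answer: 1/134346 ≈ 7.4435e-6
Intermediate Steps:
u(T) = 2*T*(T - 85/T) (u(T) = (T - 85/T)*(2*T) = 2*T*(T - 85/T))
1/(54516 + u(200)) = 1/(54516 + (-170 + 2*200²)) = 1/(54516 + (-170 + 2*40000)) = 1/(54516 + (-170 + 80000)) = 1/(54516 + 79830) = 1/134346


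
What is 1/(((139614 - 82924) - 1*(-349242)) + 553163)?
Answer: 1/959095 ≈ 1.0427e-6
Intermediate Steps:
1/(((139614 - 82924) - 1*(-349242)) + 553163) = 1/((56690 + 349242) + 553163) = 1/(405932 + 553163) = 1/959095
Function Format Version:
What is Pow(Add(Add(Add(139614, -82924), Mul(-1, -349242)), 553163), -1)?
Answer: Rational(1, 959095) ≈ 1.0427e-6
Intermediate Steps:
Pow(Add(Add(Add(139614, -82924), Mul(-1, -349242)), 553163), -1) = Pow(Add(Add(56690, 349242), 553163), -1) = Pow(Add(405932, 553163), -1) = Pow(959095, -1) = Rational(1, 959095)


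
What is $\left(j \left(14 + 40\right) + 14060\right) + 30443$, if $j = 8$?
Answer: $44935$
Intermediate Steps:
$\left(j \left(14 + 40\right) + 14060\right) + 30443 = \left(8 \left(14 + 40\right) + 14060\right) + 30443 = \left(8 \cdot 54 + 14060\right) + 30443 = \left(432 + 14060\right) + 30443 = 14492 + 30443 = 44935$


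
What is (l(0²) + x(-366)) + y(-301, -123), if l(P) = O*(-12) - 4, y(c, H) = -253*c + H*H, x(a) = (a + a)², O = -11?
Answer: 627234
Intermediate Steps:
x(a) = 4*a² (x(a) = (2*a)² = 4*a²)
y(c, H) = H² - 253*c (y(c, H) = -253*c + H² = H² - 253*c)
l(P) = 128 (l(P) = -11*(-12) - 4 = 132 - 4 = 128)
(l(0²) + x(-366)) + y(-301, -123) = (128 + 4*(-366)²) + ((-123)² - 253*(-301)) = (128 + 4*133956) + (15129 + 76153) = (128 + 535824) + 91282 = 535952 + 91282 = 627234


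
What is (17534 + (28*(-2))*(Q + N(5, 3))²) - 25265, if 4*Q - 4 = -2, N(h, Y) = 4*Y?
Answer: -16481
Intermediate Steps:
Q = ½ (Q = 1 + (¼)*(-2) = 1 - ½ = ½ ≈ 0.50000)
(17534 + (28*(-2))*(Q + N(5, 3))²) - 25265 = (17534 + (28*(-2))*(½ + 4*3)²) - 25265 = (17534 - 56*(½ + 12)²) - 25265 = (17534 - 56*(25/2)²) - 25265 = (17534 - 56*625/4) - 25265 = (17534 - 8750) - 25265 = 8784 - 25265 = -16481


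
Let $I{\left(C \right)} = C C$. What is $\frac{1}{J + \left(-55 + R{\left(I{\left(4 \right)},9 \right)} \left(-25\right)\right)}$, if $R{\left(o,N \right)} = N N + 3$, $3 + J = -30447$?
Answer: $- \frac{1}{32605} \approx -3.067 \cdot 10^{-5}$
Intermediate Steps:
$J = -30450$ ($J = -3 - 30447 = -30450$)
$I{\left(C \right)} = C^{2}$
$R{\left(o,N \right)} = 3 + N^{2}$ ($R{\left(o,N \right)} = N^{2} + 3 = 3 + N^{2}$)
$\frac{1}{J + \left(-55 + R{\left(I{\left(4 \right)},9 \right)} \left(-25\right)\right)} = \frac{1}{-30450 + \left(-55 + \left(3 + 9^{2}\right) \left(-25\right)\right)} = \frac{1}{-30450 + \left(-55 + \left(3 + 81\right) \left(-25\right)\right)} = \frac{1}{-30450 + \left(-55 + 84 \left(-25\right)\right)} = \frac{1}{-30450 - 2155} = \frac{1}{-32605} = - \frac{1}{32605}$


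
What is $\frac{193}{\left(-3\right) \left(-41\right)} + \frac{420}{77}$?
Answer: $\frac{9503}{1353} \approx 7.0237$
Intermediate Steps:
$\frac{193}{\left(-3\right) \left(-41\right)} + \frac{420}{77} = \frac{193}{123} + 420 \cdot \frac{1}{77} = 193 \cdot \frac{1}{123} + \frac{60}{11} = \frac{193}{123} + \frac{60}{11} = \frac{9503}{1353}$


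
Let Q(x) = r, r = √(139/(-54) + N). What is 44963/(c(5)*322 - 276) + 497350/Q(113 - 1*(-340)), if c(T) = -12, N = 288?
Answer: -44963/4140 + 1492050*√92478/15413 ≈ 29428.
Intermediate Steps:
r = √92478/18 (r = √(139/(-54) + 288) = √(139*(-1/54) + 288) = √(-139/54 + 288) = √(15413/54) = √92478/18 ≈ 16.895)
Q(x) = √92478/18
44963/(c(5)*322 - 276) + 497350/Q(113 - 1*(-340)) = 44963/(-12*322 - 276) + 497350/((√92478/18)) = 44963/(-3864 - 276) + 497350*(3*√92478/15413) = 44963/(-4140) + 1492050*√92478/15413 = 44963*(-1/4140) + 1492050*√92478/15413 = -44963/4140 + 1492050*√92478/15413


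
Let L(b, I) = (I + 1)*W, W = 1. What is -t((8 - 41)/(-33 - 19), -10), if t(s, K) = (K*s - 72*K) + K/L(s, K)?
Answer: -167255/234 ≈ -714.76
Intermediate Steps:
L(b, I) = 1 + I (L(b, I) = (I + 1)*1 = (1 + I)*1 = 1 + I)
t(s, K) = -72*K + K*s + K/(1 + K) (t(s, K) = (K*s - 72*K) + K/(1 + K) = (-72*K + K*s) + K/(1 + K) = -72*K + K*s + K/(1 + K))
-t((8 - 41)/(-33 - 19), -10) = -(-10)*(1 + (1 - 10)*(-72 + (8 - 41)/(-33 - 19)))/(1 - 10) = -(-10)*(1 - 9*(-72 - 33/(-52)))/(-9) = -(-10)*(-1)*(1 - 9*(-72 - 33*(-1/52)))/9 = -(-10)*(-1)*(1 - 9*(-72 + 33/52))/9 = -(-10)*(-1)*(1 - 9*(-3711/52))/9 = -(-10)*(-1)*(1 + 33399/52)/9 = -(-10)*(-1)*33451/(9*52) = -1*167255/234 = -167255/234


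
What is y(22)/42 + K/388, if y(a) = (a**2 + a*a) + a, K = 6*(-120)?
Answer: 14745/679 ≈ 21.716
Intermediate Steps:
K = -720
y(a) = a + 2*a**2 (y(a) = (a**2 + a**2) + a = 2*a**2 + a = a + 2*a**2)
y(22)/42 + K/388 = (22*(1 + 2*22))/42 - 720/388 = (22*(1 + 44))*(1/42) - 720*1/388 = (22*45)*(1/42) - 180/97 = 990*(1/42) - 180/97 = 165/7 - 180/97 = 14745/679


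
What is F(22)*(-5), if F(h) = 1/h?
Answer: -5/22 ≈ -0.22727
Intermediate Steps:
F(22)*(-5) = -5/22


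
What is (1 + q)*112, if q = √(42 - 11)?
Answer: 112 + 112*√31 ≈ 735.59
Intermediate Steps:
q = √31 ≈ 5.5678
(1 + q)*112 = (1 + √31)*112 = 112 + 112*√31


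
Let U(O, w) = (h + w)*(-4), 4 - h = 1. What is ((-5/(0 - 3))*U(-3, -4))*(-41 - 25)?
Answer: -440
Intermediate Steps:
h = 3 (h = 4 - 1*1 = 4 - 1 = 3)
U(O, w) = -12 - 4*w (U(O, w) = (3 + w)*(-4) = -12 - 4*w)
((-5/(0 - 3))*U(-3, -4))*(-41 - 25) = ((-5/(0 - 3))*(-12 - 4*(-4)))*(-41 - 25) = ((-5/(-3))*(-12 + 16))*(-66) = (-5*(-⅓)*4)*(-66) = ((5/3)*4)*(-66) = (20/3)*(-66) = -440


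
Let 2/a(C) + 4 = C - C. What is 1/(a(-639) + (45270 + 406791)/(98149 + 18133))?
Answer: 58141/196960 ≈ 0.29519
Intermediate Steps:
a(C) = -1/2 (a(C) = 2/(-4 + (C - C)) = 2/(-4 + 0) = 2/(-4) = 2*(-1/4) = -1/2)
1/(a(-639) + (45270 + 406791)/(98149 + 18133)) = 1/(-1/2 + (45270 + 406791)/(98149 + 18133)) = 1/(-1/2 + 452061/116282) = 1/(196960/58141) = 58141/196960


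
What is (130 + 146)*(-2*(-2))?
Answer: 1104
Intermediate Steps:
(130 + 146)*(-2*(-2)) = 276*4 = 1104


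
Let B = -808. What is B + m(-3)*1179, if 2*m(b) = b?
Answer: -5153/2 ≈ -2576.5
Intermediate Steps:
m(b) = b/2
B + m(-3)*1179 = -808 + ((½)*(-3))*1179 = -808 - 3/2*1179 = -808 - 3537/2 = -5153/2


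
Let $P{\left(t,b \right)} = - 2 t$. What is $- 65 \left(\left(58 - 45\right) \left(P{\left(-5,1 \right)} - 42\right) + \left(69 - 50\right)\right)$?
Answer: $25805$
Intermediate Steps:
$- 65 \left(\left(58 - 45\right) \left(P{\left(-5,1 \right)} - 42\right) + \left(69 - 50\right)\right) = - 65 \left(\left(58 - 45\right) \left(\left(-2\right) \left(-5\right) - 42\right) + \left(69 - 50\right)\right) = - 65 \left(13 \left(10 - 42\right) + 19\right) = - 65 \left(13 \left(-32\right) + 19\right) = - 65 \left(-416 + 19\right) = \left(-65\right) \left(-397\right) = 25805$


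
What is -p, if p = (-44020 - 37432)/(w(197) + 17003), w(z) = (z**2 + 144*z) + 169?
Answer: 81452/84349 ≈ 0.96565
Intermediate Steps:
w(z) = 169 + z**2 + 144*z
p = -81452/84349 (p = (-44020 - 37432)/((169 + 197**2 + 144*197) + 17003) = -81452/((169 + 38809 + 28368) + 17003) = -81452/(67346 + 17003) = -81452/84349 ≈ -0.96565)
-p = -1*(-81452/84349) = 81452/84349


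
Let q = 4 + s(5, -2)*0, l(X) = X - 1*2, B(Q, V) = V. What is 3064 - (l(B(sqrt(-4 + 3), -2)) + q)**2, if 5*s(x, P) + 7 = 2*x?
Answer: 3064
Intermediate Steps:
s(x, P) = -7/5 + 2*x/5 (s(x, P) = -7/5 + (2*x)/5 = -7/5 + 2*x/5)
l(X) = -2 + X (l(X) = X - 2 = -2 + X)
q = 4 (q = 4 + (-7/5 + (2/5)*5)*0 = 4 + (-7/5 + 2)*0 = 4 + (3/5)*0 = 4 + 0 = 4)
3064 - (l(B(sqrt(-4 + 3), -2)) + q)**2 = 3064 - ((-2 - 2) + 4)**2 = 3064 - (-4 + 4)**2 = 3064 - 1*0**2 = 3064 - 1*0 = 3064 + 0 = 3064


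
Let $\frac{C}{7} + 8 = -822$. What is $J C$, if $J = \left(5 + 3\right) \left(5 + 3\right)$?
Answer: $-371840$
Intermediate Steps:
$C = -5810$ ($C = -56 + 7 \left(-822\right) = -56 - 5754 = -5810$)
$J = 64$ ($J = 8 \cdot 8 = 64$)
$J C = 64 \left(-5810\right) = -371840$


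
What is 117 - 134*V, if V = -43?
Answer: 5879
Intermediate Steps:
117 - 134*V = 117 - 134*(-43) = 117 + 5762 = 5879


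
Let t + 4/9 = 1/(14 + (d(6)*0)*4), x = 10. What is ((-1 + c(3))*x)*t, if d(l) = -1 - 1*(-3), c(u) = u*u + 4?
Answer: -940/21 ≈ -44.762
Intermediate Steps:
c(u) = 4 + u² (c(u) = u² + 4 = 4 + u²)
d(l) = 2 (d(l) = -1 + 3 = 2)
t = -47/126 (t = -4/9 + 1/(14 + (2*0)*4) = -4/9 + 1/(14 + 0*4) = -4/9 + 1/(14 + 0) = -4/9 + 1/14 = -47/126 ≈ -0.37302)
((-1 + c(3))*x)*t = ((-1 + (4 + 3²))*10)*(-47/126) = ((-1 + (4 + 9))*10)*(-47/126) = ((-1 + 13)*10)*(-47/126) = (12*10)*(-47/126) = 120*(-47/126) = -940/21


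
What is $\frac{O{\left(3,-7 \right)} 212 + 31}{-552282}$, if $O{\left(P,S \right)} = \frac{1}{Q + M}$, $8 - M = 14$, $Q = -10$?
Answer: $- \frac{71}{2209128} \approx -3.2139 \cdot 10^{-5}$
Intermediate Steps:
$M = -6$ ($M = 8 - 14 = -6$)
$O{\left(P,S \right)} = - \frac{1}{16}$ ($O{\left(P,S \right)} = \frac{1}{-10 - 6} = \frac{1}{-16} = - \frac{1}{16}$)
$\frac{O{\left(3,-7 \right)} 212 + 31}{-552282} = \frac{\left(- \frac{1}{16}\right) 212 + 31}{-552282} = \left(- \frac{53}{4} + 31\right) \left(- \frac{1}{552282}\right) = \frac{71}{4} \left(- \frac{1}{552282}\right) = - \frac{71}{2209128}$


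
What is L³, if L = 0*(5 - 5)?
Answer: 0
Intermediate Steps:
L = 0 (L = 0*0 = 0)
L³ = 0³ = 0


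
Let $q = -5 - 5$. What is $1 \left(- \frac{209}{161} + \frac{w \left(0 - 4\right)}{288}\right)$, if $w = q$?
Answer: $- \frac{6719}{5796} \approx -1.1592$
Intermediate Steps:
$q = -10$
$w = -10$
$1 \left(- \frac{209}{161} + \frac{w \left(0 - 4\right)}{288}\right) = 1 \left(- \frac{209}{161} + \frac{\left(-10\right) \left(0 - 4\right)}{288}\right) = 1 \left(\left(-209\right) \frac{1}{161} + \left(-10\right) \left(-4\right) \frac{1}{288}\right) = 1 \left(- \frac{209}{161} + 40 \cdot \frac{1}{288}\right) = 1 \left(- \frac{209}{161} + \frac{5}{36}\right) = 1 \left(- \frac{6719}{5796}\right) = - \frac{6719}{5796}$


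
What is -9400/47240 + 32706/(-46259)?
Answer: -49496651/54631879 ≈ -0.90600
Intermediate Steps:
-9400/47240 + 32706/(-46259) = -9400*1/47240 + 32706*(-1/46259) = -235/1181 - 32706/46259 = -49496651/54631879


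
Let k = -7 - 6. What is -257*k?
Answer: 3341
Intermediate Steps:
k = -13
-257*k = -257*(-13) = 3341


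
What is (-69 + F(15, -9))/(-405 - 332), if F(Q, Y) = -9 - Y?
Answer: 69/737 ≈ 0.093623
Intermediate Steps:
(-69 + F(15, -9))/(-405 - 332) = (-69 + (-9 - 1*(-9)))/(-405 - 332) = (-69 + (-9 + 9))/(-737) = (-69 + 0)*(-1/737) = -69*(-1/737) = 69/737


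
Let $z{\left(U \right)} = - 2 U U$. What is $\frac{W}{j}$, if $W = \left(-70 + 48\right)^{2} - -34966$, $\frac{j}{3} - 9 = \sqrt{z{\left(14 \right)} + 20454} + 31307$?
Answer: $\frac{555076100}{1471007691} - \frac{17725 \sqrt{20062}}{1471007691} \approx 0.37564$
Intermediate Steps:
$z{\left(U \right)} = - 2 U^{2}$
$j = 93948 + 3 \sqrt{20062}$ ($j = 27 + 3 \left(\sqrt{- 2 \cdot 14^{2} + 20454} + 31307\right) = 27 + 3 \left(\sqrt{\left(-2\right) 196 + 20454} + 31307\right) = 27 + 3 \left(\sqrt{-392 + 20454} + 31307\right) = 27 + 3 \left(\sqrt{20062} + 31307\right) = 27 + 3 \left(31307 + \sqrt{20062}\right) = 27 + \left(93921 + 3 \sqrt{20062}\right) = 93948 + 3 \sqrt{20062} \approx 94373.0$)
$W = 35450$ ($W = \left(-22\right)^{2} + 34966 = 484 + 34966 = 35450$)
$\frac{W}{j} = \frac{35450}{93948 + 3 \sqrt{20062}}$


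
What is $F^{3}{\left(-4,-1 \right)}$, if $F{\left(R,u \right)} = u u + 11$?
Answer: $1728$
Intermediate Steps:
$F{\left(R,u \right)} = 11 + u^{2}$ ($F{\left(R,u \right)} = u^{2} + 11 = 11 + u^{2}$)
$F^{3}{\left(-4,-1 \right)} = \left(11 + \left(-1\right)^{2}\right)^{3} = \left(11 + 1\right)^{3} = 12^{3} = 1728$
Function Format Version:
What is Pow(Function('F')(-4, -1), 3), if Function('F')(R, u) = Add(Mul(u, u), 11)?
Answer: 1728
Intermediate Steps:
Function('F')(R, u) = Add(11, Pow(u, 2)) (Function('F')(R, u) = Add(Pow(u, 2), 11) = Add(11, Pow(u, 2)))
Pow(Function('F')(-4, -1), 3) = Pow(Add(11, Pow(-1, 2)), 3) = Pow(Add(11, 1), 3) = Pow(12, 3) = 1728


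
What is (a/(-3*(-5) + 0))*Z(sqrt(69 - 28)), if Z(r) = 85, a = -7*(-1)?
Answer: 119/3 ≈ 39.667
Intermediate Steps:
a = 7
(a/(-3*(-5) + 0))*Z(sqrt(69 - 28)) = (7/(-3*(-5) + 0))*85 = (7/(15 + 0))*85 = (7/15)*85 = 119/3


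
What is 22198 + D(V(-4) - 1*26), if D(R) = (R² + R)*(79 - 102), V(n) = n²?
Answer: 20128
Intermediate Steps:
D(R) = -23*R - 23*R² (D(R) = (R + R²)*(-23) = -23*R - 23*R²)
22198 + D(V(-4) - 1*26) = 22198 - 23*((-4)² - 1*26)*(1 + ((-4)² - 1*26)) = 22198 - 23*(16 - 26)*(1 + (16 - 26)) = 22198 - 23*(-10)*(1 - 10) = 22198 - 23*(-10)*(-9) = 22198 - 2070 = 20128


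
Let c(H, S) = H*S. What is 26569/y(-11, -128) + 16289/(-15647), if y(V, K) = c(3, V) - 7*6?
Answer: -416946818/1173525 ≈ -355.29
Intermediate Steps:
y(V, K) = -42 + 3*V (y(V, K) = 3*V - 7*6 = 3*V - 42 = -42 + 3*V)
26569/y(-11, -128) + 16289/(-15647) = 26569/(-42 + 3*(-11)) + 16289/(-15647) = 26569/(-42 - 33) + 16289*(-1/15647) = 26569/(-75) - 16289/15647 = 26569*(-1/75) - 16289/15647 = -26569/75 - 16289/15647 = -416946818/1173525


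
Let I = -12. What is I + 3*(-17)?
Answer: -63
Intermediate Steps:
I + 3*(-17) = -12 + 3*(-17) = -12 - 51 = -63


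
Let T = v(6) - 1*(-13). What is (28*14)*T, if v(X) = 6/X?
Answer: 5488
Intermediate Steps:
T = 14 (T = 6/6 - 1*(-13) = 6*(⅙) + 13 = 1 + 13 = 14)
(28*14)*T = (28*14)*14 = 392*14 = 5488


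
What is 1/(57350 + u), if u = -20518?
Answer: 1/36832 ≈ 2.7150e-5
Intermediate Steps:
1/(57350 + u) = 1/(57350 - 20518) = 1/36832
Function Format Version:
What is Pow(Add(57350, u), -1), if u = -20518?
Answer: Rational(1, 36832) ≈ 2.7150e-5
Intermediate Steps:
Pow(Add(57350, u), -1) = Pow(Add(57350, -20518), -1) = Pow(36832, -1) = Rational(1, 36832)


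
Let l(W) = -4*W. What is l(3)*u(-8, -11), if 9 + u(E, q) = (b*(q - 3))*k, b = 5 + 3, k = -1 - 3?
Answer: -5268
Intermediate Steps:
k = -4
b = 8
u(E, q) = 87 - 32*q (u(E, q) = -9 + (8*(q - 3))*(-4) = -9 + (8*(-3 + q))*(-4) = -9 + (-24 + 8*q)*(-4) = -9 + (96 - 32*q) = 87 - 32*q)
l(3)*u(-8, -11) = (-4*3)*(87 - 32*(-11)) = -12*(87 + 352) = -12*439 = -5268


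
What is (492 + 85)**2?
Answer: 332929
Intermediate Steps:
(492 + 85)**2 = 577**2 = 332929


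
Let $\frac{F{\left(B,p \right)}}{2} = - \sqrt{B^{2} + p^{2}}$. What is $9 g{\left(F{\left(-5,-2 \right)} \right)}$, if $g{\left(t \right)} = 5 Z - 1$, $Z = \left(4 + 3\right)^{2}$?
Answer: $2196$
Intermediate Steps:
$Z = 49$ ($Z = 7^{2} = 49$)
$F{\left(B,p \right)} = - 2 \sqrt{B^{2} + p^{2}}$ ($F{\left(B,p \right)} = 2 \left(- \sqrt{B^{2} + p^{2}}\right) = - 2 \sqrt{B^{2} + p^{2}}$)
$g{\left(t \right)} = 244$ ($g{\left(t \right)} = 5 \cdot 49 - 1 = 245 - 1 = 244$)
$9 g{\left(F{\left(-5,-2 \right)} \right)} = 9 \cdot 244 = 2196$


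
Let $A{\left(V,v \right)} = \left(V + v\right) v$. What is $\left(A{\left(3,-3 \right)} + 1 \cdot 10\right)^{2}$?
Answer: $100$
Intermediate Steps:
$A{\left(V,v \right)} = v \left(V + v\right)$
$\left(A{\left(3,-3 \right)} + 1 \cdot 10\right)^{2} = \left(- 3 \left(3 - 3\right) + 1 \cdot 10\right)^{2} = \left(\left(-3\right) 0 + 10\right)^{2} = \left(0 + 10\right)^{2} = 10^{2} = 100$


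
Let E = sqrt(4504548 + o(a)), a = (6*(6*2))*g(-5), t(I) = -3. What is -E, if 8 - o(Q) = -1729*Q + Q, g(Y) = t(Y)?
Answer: -2*sqrt(1032827) ≈ -2032.6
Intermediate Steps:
g(Y) = -3
a = -216 (a = (6*(6*2))*(-3) = (6*12)*(-3) = 72*(-3) = -216)
o(Q) = 8 + 1728*Q (o(Q) = 8 - (-1729*Q + Q) = 8 - (-1728)*Q = 8 + 1728*Q)
E = 2*sqrt(1032827) (E = sqrt(4504548 + (8 + 1728*(-216))) = sqrt(4504548 + (8 - 373248)) = sqrt(4504548 - 373240) = sqrt(4131308) = 2*sqrt(1032827) ≈ 2032.6)
-E = -2*sqrt(1032827)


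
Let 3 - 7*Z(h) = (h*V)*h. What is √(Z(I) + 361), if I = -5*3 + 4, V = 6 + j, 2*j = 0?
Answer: 2*√3157/7 ≈ 16.053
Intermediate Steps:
j = 0 (j = (½)*0 = 0)
V = 6 (V = 6 + 0 = 6)
I = -11 (I = -15 + 4 = -11)
Z(h) = 3/7 - 6*h²/7 (Z(h) = 3/7 - h*6*h/7 = 3/7 - 6*h*h/7 = 3/7 - 6*h²/7)
√(Z(I) + 361) = √((3/7 - 6/7*(-11)²) + 361) = √((3/7 - 6/7*121) + 361) = √((3/7 - 726/7) + 361) = √(-723/7 + 361) = √(1804/7) = 2*√3157/7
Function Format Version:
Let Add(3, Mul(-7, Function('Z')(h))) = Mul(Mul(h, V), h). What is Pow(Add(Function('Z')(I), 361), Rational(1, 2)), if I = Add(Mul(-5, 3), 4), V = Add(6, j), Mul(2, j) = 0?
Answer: Mul(Rational(2, 7), Pow(3157, Rational(1, 2))) ≈ 16.053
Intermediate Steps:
j = 0 (j = Mul(Rational(1, 2), 0) = 0)
V = 6 (V = Add(6, 0) = 6)
I = -11 (I = Add(-15, 4) = -11)
Function('Z')(h) = Add(Rational(3, 7), Mul(Rational(-6, 7), Pow(h, 2))) (Function('Z')(h) = Add(Rational(3, 7), Mul(Rational(-1, 7), Mul(Mul(h, 6), h))) = Add(Rational(3, 7), Mul(Rational(-1, 7), Mul(Mul(6, h), h))) = Add(Rational(3, 7), Mul(Rational(-1, 7), Mul(6, Pow(h, 2)))) = Add(Rational(3, 7), Mul(Rational(-6, 7), Pow(h, 2))))
Pow(Add(Function('Z')(I), 361), Rational(1, 2)) = Pow(Add(Add(Rational(3, 7), Mul(Rational(-6, 7), Pow(-11, 2))), 361), Rational(1, 2)) = Pow(Add(Add(Rational(3, 7), Mul(Rational(-6, 7), 121)), 361), Rational(1, 2)) = Pow(Add(Add(Rational(3, 7), Rational(-726, 7)), 361), Rational(1, 2)) = Pow(Add(Rational(-723, 7), 361), Rational(1, 2)) = Pow(Rational(1804, 7), Rational(1, 2)) = Mul(Rational(2, 7), Pow(3157, Rational(1, 2)))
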